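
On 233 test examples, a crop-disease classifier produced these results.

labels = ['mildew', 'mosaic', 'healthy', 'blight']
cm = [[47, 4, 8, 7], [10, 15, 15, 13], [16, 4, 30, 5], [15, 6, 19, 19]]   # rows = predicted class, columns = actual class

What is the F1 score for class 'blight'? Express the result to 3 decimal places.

0.369

One-vs-rest for 'blight': TP = diagonal; FP = other classes predicted 'blight'; FN = 'blight' predicted as other.
F1 score = 2·TP/(2·TP+FP+FN).
blight: TP=19, FP=15+6+19=40, FN=7+13+5=25 → 38/103 = 0.3689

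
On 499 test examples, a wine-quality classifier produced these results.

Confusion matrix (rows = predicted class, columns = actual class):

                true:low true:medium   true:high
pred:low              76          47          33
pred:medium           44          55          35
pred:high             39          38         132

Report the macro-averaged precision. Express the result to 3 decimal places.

Per-class precision (TP/(TP+FP)):
  low: TP=76, FP=47+33=80 → 76/156 = 0.4872
  medium: TP=55, FP=44+35=79 → 55/134 = 0.4104
  high: TP=132, FP=39+38=77 → 132/209 = 0.6316
Macro-precision = mean = (0.4872 + 0.4104 + 0.6316) / 3 = 0.510

0.510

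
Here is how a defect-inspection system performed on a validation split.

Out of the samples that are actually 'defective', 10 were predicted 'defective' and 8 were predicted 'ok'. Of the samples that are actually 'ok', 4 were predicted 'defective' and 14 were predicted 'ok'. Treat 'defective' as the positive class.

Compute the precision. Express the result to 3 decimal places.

0.714

Precision = TP/(TP+FP) = 10/(10+4) = 10/14 = 0.714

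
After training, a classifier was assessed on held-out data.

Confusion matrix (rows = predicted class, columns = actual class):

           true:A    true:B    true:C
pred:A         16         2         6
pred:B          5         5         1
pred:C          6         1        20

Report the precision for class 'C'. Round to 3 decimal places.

0.741

Treat 'C' as positive and all other classes as negative.
precision = TP/(TP+FP).
C: TP=20, FP=6+1=7 → 20/27 = 0.7407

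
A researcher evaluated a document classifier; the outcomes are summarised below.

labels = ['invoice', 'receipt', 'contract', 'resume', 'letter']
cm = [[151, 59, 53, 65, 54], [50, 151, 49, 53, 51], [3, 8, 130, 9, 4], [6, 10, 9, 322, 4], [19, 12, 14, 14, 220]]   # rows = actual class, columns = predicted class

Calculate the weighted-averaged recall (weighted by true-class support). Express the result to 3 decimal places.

0.641

Per-class recall (TP/(TP+FN)):
  invoice: TP=151, FN=59+53+65+54=231 → 151/382 = 0.3953
  receipt: TP=151, FN=50+49+53+51=203 → 151/354 = 0.4266
  contract: TP=130, FN=3+8+9+4=24 → 130/154 = 0.8442
  resume: TP=322, FN=6+10+9+4=29 → 322/351 = 0.9174
  letter: TP=220, FN=19+12+14+14=59 → 220/279 = 0.7885
Weighted-recall = Σ (supportᵢ/N)·recallᵢ with N=1520: (382/1520)·0.3953 + (354/1520)·0.4266 + (154/1520)·0.8442 + (351/1520)·0.9174 + (279/1520)·0.7885 = 0.641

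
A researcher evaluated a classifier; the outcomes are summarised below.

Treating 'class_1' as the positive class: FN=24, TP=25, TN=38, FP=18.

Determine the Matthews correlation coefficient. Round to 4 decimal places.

MCC = (TP·TN − FP·FN) / √((TP+FP)(TP+FN)(TN+FP)(TN+FN))
Numerator = 25·38 − 18·24 = 518
Denominator = √(43·49·56·62) = √7315504 = 2704.7188
MCC = 518 / 2704.7188 = 0.1915

0.1915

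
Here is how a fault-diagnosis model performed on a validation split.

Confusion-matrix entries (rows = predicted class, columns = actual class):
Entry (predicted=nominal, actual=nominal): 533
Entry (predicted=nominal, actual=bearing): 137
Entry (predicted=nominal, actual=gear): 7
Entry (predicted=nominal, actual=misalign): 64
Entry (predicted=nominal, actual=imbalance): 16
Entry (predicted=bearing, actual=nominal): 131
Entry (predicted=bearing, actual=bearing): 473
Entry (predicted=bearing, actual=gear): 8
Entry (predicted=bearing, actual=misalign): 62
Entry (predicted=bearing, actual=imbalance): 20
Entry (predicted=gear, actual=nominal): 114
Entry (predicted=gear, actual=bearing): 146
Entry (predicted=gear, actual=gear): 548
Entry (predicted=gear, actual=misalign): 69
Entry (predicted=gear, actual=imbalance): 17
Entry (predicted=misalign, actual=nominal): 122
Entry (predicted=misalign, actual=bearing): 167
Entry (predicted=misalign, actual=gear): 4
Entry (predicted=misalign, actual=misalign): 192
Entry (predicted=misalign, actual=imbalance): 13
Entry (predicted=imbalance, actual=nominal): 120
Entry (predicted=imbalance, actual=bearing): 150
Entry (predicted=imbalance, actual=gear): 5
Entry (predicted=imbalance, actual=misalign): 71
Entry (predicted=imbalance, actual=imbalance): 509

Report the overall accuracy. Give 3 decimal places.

Accuracy = trace / total = (533+473+548+192+509=2255) / 3698 = 2255/3698 = 0.610

0.610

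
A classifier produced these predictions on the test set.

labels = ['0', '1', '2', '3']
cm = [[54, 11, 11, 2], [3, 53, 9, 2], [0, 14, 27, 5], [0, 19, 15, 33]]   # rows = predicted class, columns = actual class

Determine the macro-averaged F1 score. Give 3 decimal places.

Per-class F1 score (2·TP/(2·TP+FP+FN)):
  0: TP=54, FP=11+11+2=24, FN=3+0+0=3 → 108/135 = 0.8000
  1: TP=53, FP=3+9+2=14, FN=11+14+19=44 → 106/164 = 0.6463
  2: TP=27, FP=0+14+5=19, FN=11+9+15=35 → 54/108 = 0.5000
  3: TP=33, FP=0+19+15=34, FN=2+2+5=9 → 66/109 = 0.6055
Macro-F1 score = mean = (0.8000 + 0.6463 + 0.5000 + 0.6055) / 4 = 0.638

0.638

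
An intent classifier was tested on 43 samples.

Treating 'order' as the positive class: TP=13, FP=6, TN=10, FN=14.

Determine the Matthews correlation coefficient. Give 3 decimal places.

0.104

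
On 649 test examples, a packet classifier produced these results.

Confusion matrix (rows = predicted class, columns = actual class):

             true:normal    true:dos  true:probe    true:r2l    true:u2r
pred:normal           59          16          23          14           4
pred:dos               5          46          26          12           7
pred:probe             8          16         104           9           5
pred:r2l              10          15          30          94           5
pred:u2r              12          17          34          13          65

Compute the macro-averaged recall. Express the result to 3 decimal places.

Per-class recall (TP/(TP+FN)):
  normal: TP=59, FN=5+8+10+12=35 → 59/94 = 0.6277
  dos: TP=46, FN=16+16+15+17=64 → 46/110 = 0.4182
  probe: TP=104, FN=23+26+30+34=113 → 104/217 = 0.4793
  r2l: TP=94, FN=14+12+9+13=48 → 94/142 = 0.6620
  u2r: TP=65, FN=4+7+5+5=21 → 65/86 = 0.7558
Macro-recall = mean = (0.6277 + 0.4182 + 0.4793 + 0.6620 + 0.7558) / 5 = 0.589

0.589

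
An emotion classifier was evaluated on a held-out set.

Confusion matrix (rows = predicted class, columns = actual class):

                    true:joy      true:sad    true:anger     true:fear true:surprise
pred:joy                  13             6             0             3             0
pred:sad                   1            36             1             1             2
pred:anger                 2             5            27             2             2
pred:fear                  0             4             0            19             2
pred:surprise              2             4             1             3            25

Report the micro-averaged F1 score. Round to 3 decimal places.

Micro-averaging pools counts across classes: ΣTP=120, ΣFP=41, ΣFN=41.
Micro-F1 score = 2·TP/(2·TP+FP+FN) on pooled counts = 0.745 (equals overall accuracy in single-label multiclass).

0.745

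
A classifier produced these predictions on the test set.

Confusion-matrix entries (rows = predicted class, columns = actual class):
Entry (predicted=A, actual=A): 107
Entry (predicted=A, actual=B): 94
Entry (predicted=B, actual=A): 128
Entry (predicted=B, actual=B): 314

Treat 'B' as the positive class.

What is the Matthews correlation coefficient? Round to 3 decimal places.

0.234

MCC = (TP·TN − FP·FN) / √((TP+FP)(TP+FN)(TN+FP)(TN+FN))
Numerator = 314·107 − 128·94 = 21566
Denominator = √(442·408·235·201) = √8518170960 = 92293.9378
MCC = 21566 / 92293.9378 = 0.234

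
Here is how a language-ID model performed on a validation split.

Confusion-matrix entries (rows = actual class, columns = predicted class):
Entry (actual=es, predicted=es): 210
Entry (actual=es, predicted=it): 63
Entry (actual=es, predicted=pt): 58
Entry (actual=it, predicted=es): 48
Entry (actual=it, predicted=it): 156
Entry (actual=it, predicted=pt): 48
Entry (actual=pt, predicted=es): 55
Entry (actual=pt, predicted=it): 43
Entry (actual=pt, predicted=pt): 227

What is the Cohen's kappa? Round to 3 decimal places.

0.477

Observed agreement pₒ = trace/N = 593/908 = 0.6531
Expected agreement pₑ = Σ (rowᵢ·colᵢ)/N² = (331·313 + 252·262 + 325·333)/908² = 0.3370
κ = (pₒ − pₑ)/(1 − pₑ) = (0.6531 − 0.3370)/(1 − 0.3370) = 0.477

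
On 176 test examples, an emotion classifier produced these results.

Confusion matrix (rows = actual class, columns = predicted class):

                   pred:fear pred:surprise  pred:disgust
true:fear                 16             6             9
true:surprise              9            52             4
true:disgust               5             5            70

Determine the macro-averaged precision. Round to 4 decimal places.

Per-class precision (TP/(TP+FP)):
  fear: TP=16, FP=9+5=14 → 16/30 = 0.53333
  surprise: TP=52, FP=6+5=11 → 52/63 = 0.82540
  disgust: TP=70, FP=9+4=13 → 70/83 = 0.84337
Macro-precision = mean = (0.53333 + 0.82540 + 0.84337) / 3 = 0.7340

0.7340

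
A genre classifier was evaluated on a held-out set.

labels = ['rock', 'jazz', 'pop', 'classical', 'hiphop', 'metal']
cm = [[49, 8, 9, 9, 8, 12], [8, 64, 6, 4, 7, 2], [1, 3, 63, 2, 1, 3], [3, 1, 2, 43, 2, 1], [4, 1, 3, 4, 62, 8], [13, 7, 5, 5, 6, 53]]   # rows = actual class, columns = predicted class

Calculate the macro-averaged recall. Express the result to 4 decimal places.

0.7101

Per-class recall (TP/(TP+FN)):
  rock: TP=49, FN=8+9+9+8+12=46 → 49/95 = 0.51579
  jazz: TP=64, FN=8+6+4+7+2=27 → 64/91 = 0.70330
  pop: TP=63, FN=1+3+2+1+3=10 → 63/73 = 0.86301
  classical: TP=43, FN=3+1+2+2+1=9 → 43/52 = 0.82692
  hiphop: TP=62, FN=4+1+3+4+8=20 → 62/82 = 0.75610
  metal: TP=53, FN=13+7+5+5+6=36 → 53/89 = 0.59551
Macro-recall = mean = (0.51579 + 0.70330 + 0.86301 + 0.82692 + 0.75610 + 0.59551) / 6 = 0.7101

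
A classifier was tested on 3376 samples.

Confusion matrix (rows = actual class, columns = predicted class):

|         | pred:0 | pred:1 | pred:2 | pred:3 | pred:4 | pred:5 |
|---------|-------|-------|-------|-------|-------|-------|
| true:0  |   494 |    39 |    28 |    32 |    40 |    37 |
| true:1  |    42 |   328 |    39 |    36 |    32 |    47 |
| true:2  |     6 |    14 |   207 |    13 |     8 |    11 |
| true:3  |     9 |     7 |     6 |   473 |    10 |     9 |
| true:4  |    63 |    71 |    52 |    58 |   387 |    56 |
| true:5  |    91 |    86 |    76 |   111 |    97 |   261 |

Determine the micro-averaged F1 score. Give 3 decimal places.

Micro-averaging pools counts across classes: ΣTP=2150, ΣFP=1226, ΣFN=1226.
Micro-F1 score = 2·TP/(2·TP+FP+FN) on pooled counts = 0.637 (equals overall accuracy in single-label multiclass).

0.637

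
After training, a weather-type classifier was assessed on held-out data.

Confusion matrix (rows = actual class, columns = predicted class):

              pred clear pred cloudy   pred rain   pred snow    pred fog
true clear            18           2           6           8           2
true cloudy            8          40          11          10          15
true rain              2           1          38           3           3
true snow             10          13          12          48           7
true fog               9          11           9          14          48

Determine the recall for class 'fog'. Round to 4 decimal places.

recall = TP/(TP+FN).
fog: TP=48, FN=9+11+9+14=43 → 48/91 = 0.52747

0.5275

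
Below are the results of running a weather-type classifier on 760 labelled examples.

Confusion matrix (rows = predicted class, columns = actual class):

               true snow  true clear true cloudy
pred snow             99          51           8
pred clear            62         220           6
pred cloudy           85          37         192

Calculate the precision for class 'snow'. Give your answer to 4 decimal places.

precision = TP/(TP+FP).
snow: TP=99, FP=51+8=59 → 99/158 = 0.62658

0.6266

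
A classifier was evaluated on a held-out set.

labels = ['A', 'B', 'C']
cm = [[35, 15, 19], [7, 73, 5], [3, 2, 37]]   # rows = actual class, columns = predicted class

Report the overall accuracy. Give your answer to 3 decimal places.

Accuracy = trace / total = (35+73+37=145) / 196 = 145/196 = 0.740

0.740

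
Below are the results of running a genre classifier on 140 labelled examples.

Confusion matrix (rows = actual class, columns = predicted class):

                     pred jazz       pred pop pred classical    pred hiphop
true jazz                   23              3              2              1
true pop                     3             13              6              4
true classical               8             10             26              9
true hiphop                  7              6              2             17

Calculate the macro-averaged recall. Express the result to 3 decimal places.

0.579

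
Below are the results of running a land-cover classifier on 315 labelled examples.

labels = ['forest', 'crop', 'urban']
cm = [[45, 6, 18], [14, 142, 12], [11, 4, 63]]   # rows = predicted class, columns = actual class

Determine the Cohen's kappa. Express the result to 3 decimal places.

0.668

Observed agreement pₒ = trace/N = 250/315 = 0.7937
Expected agreement pₑ = Σ (rowᵢ·colᵢ)/N² = (70·69 + 152·168 + 93·78)/315² = 0.3791
κ = (pₒ − pₑ)/(1 − pₑ) = (0.7937 − 0.3791)/(1 − 0.3791) = 0.668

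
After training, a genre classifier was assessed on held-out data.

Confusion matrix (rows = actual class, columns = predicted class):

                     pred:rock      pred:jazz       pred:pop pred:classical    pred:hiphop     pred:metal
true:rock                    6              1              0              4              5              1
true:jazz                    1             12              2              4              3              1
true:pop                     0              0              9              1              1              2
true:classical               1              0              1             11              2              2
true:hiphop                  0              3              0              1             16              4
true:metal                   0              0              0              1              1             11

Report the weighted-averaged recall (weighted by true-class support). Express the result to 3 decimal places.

0.607

Per-class recall (TP/(TP+FN)):
  rock: TP=6, FN=1+0+4+5+1=11 → 6/17 = 0.3529
  jazz: TP=12, FN=1+2+4+3+1=11 → 12/23 = 0.5217
  pop: TP=9, FN=0+0+1+1+2=4 → 9/13 = 0.6923
  classical: TP=11, FN=1+0+1+2+2=6 → 11/17 = 0.6471
  hiphop: TP=16, FN=0+3+0+1+4=8 → 16/24 = 0.6667
  metal: TP=11, FN=0+0+0+1+1=2 → 11/13 = 0.8462
Weighted-recall = Σ (supportᵢ/N)·recallᵢ with N=107: (17/107)·0.3529 + (23/107)·0.5217 + (13/107)·0.6923 + (17/107)·0.6471 + (24/107)·0.6667 + (13/107)·0.8462 = 0.607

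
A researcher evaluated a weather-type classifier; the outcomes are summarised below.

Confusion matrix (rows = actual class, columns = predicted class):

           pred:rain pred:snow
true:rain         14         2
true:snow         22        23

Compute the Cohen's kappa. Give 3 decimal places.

Observed agreement pₒ = trace/N = 37/61 = 0.6066
Expected agreement pₑ = Σ (rowᵢ·colᵢ)/N² = (16·36 + 45·25)/61² = 0.4571
κ = (pₒ − pₑ)/(1 − pₑ) = (0.6066 − 0.4571)/(1 − 0.4571) = 0.275

0.275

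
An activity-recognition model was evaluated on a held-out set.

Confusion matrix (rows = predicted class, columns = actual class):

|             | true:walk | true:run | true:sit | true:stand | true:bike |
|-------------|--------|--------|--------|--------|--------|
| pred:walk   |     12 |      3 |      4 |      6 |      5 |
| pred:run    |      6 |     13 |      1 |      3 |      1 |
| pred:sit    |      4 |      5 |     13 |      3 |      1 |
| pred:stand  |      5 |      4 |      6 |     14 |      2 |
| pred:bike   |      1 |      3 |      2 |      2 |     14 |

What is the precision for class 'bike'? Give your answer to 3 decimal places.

0.636

Treat 'bike' as positive and all other classes as negative.
precision = TP/(TP+FP).
bike: TP=14, FP=1+3+2+2=8 → 14/22 = 0.6364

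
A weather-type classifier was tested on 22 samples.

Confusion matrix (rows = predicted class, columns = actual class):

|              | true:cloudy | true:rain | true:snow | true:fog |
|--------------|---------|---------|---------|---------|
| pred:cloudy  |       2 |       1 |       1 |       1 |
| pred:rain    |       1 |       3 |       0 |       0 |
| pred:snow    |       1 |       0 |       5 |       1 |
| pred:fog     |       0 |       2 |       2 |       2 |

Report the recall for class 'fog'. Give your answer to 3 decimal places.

Treat 'fog' as positive and all other classes as negative.
recall = TP/(TP+FN).
fog: TP=2, FN=1+0+1=2 → 2/4 = 0.5000

0.500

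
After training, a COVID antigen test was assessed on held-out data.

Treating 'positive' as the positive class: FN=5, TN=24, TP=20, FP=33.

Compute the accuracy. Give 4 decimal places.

Accuracy = (TP+TN)/N = (20+24)/82 = 0.5366

0.5366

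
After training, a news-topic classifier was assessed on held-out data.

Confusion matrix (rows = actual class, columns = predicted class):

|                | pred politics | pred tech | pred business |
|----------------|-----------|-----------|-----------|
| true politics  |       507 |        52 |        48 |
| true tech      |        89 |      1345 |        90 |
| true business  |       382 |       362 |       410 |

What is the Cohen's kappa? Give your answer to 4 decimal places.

0.5119

Observed agreement pₒ = trace/N = 2262/3285 = 0.68858
Expected agreement pₑ = Σ (rowᵢ·colᵢ)/N² = (607·978 + 1524·1759 + 1154·548)/3285² = 0.36203
κ = (pₒ − pₑ)/(1 − pₑ) = (0.68858 − 0.36203)/(1 − 0.36203) = 0.5119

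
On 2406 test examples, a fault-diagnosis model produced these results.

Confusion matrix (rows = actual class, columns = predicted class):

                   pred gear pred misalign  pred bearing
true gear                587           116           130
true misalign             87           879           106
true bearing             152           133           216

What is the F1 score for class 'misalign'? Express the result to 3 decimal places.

Take TP from the diagonal, FP from the rest of the 'misalign' prediction marginal, FN from the rest of the 'misalign' actual marginal.
F1 score = 2·TP/(2·TP+FP+FN).
misalign: TP=879, FP=116+133=249, FN=87+106=193 → 1758/2200 = 0.7991

0.799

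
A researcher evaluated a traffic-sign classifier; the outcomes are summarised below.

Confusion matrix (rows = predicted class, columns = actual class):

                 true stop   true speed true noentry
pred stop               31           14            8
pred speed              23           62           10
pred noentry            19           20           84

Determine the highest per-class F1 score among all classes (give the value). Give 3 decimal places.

Per-class F1 score (2·TP/(2·TP+FP+FN)):
  stop: TP=31, FP=14+8=22, FN=23+19=42 → 62/126 = 0.4921
  speed: TP=62, FP=23+10=33, FN=14+20=34 → 124/191 = 0.6492
  noentry: TP=84, FP=19+20=39, FN=8+10=18 → 168/225 = 0.7467
Highest is class 'noentry' with F1 score = 0.747.

0.747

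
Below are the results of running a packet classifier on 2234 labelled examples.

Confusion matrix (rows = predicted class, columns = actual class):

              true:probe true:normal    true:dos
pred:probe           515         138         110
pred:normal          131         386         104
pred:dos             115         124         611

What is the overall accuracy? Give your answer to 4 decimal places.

Accuracy = trace / total = (515+386+611=1512) / 2234 = 1512/2234 = 0.6768

0.6768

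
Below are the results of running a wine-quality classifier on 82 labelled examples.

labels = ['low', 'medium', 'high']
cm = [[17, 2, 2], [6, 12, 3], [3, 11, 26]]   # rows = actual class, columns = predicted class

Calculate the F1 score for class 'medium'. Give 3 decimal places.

0.522

One-vs-rest for 'medium': TP = diagonal; FP = other classes predicted 'medium'; FN = 'medium' predicted as other.
F1 score = 2·TP/(2·TP+FP+FN).
medium: TP=12, FP=2+11=13, FN=6+3=9 → 24/46 = 0.5217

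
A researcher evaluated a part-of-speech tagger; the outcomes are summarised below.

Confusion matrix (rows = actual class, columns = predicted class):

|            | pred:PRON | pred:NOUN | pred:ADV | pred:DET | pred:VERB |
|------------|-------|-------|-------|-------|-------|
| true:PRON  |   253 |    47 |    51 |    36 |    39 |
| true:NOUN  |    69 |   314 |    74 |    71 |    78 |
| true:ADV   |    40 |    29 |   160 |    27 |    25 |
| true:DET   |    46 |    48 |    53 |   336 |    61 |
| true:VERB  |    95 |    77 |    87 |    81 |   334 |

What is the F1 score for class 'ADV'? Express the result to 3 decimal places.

0.453

Treat 'ADV' as positive and all other classes as negative.
F1 score = 2·TP/(2·TP+FP+FN).
ADV: TP=160, FP=51+74+53+87=265, FN=40+29+27+25=121 → 320/706 = 0.4533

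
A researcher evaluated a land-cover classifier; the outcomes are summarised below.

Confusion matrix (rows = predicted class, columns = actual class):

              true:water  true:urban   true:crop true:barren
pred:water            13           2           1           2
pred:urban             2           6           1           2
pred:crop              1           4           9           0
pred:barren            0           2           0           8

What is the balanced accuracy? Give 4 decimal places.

Balanced accuracy = mean of per-class recall.
  water: recall = 13/16 = 0.81250
  urban: recall = 6/14 = 0.42857
  crop: recall = 9/11 = 0.81818
  barren: recall = 8/12 = 0.66667
Mean = (0.81250 + 0.42857 + 0.81818 + 0.66667) / 4 = 0.6815

0.6815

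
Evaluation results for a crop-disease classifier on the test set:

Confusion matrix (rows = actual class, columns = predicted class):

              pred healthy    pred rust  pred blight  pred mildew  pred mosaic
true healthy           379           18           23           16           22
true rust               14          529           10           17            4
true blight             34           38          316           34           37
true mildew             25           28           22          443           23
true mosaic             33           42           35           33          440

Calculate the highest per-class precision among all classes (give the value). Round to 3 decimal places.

Per-class precision (TP/(TP+FP)):
  healthy: TP=379, FP=14+34+25+33=106 → 379/485 = 0.7814
  rust: TP=529, FP=18+38+28+42=126 → 529/655 = 0.8076
  blight: TP=316, FP=23+10+22+35=90 → 316/406 = 0.7783
  mildew: TP=443, FP=16+17+34+33=100 → 443/543 = 0.8158
  mosaic: TP=440, FP=22+4+37+23=86 → 440/526 = 0.8365
Highest is class 'mosaic' with precision = 0.837.

0.837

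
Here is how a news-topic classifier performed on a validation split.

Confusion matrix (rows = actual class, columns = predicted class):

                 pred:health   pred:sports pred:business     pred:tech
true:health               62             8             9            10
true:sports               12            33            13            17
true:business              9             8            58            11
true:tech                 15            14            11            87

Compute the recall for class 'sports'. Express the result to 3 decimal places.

Take TP from the diagonal, FP from the rest of the 'sports' prediction marginal, FN from the rest of the 'sports' actual marginal.
recall = TP/(TP+FN).
sports: TP=33, FN=12+13+17=42 → 33/75 = 0.4400

0.440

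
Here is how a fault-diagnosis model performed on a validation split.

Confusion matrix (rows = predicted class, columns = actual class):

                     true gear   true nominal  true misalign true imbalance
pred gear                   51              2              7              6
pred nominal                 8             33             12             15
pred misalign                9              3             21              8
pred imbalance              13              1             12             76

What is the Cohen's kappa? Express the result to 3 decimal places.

0.524

Observed agreement pₒ = trace/N = 181/277 = 0.6534
Expected agreement pₑ = Σ (rowᵢ·colᵢ)/N² = (81·66 + 39·68 + 52·41 + 105·102)/277² = 0.2716
κ = (pₒ − pₑ)/(1 − pₑ) = (0.6534 − 0.2716)/(1 − 0.2716) = 0.524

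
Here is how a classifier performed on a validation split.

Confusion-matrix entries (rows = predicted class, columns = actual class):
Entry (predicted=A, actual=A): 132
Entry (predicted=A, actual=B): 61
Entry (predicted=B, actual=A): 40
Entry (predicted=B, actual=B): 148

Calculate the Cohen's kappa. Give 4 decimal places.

Observed agreement pₒ = trace/N = 280/381 = 0.73491
Expected agreement pₑ = Σ (rowᵢ·colᵢ)/N² = (172·193 + 209·188)/381² = 0.49936
κ = (pₒ − pₑ)/(1 − pₑ) = (0.73491 − 0.49936)/(1 − 0.49936) = 0.4705

0.4705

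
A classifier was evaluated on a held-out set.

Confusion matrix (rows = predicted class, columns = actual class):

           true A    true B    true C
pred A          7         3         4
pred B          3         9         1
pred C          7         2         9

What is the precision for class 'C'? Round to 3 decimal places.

Take TP from the diagonal, FP from the rest of the 'C' prediction marginal, FN from the rest of the 'C' actual marginal.
precision = TP/(TP+FP).
C: TP=9, FP=7+2=9 → 9/18 = 0.5000

0.500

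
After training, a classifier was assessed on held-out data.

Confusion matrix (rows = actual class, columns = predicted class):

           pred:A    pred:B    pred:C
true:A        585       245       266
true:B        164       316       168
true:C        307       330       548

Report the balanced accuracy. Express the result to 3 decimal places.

0.495

Balanced accuracy = mean of per-class recall.
  A: recall = 585/1096 = 0.5338
  B: recall = 316/648 = 0.4877
  C: recall = 548/1185 = 0.4624
Mean = (0.5338 + 0.4877 + 0.4624) / 3 = 0.495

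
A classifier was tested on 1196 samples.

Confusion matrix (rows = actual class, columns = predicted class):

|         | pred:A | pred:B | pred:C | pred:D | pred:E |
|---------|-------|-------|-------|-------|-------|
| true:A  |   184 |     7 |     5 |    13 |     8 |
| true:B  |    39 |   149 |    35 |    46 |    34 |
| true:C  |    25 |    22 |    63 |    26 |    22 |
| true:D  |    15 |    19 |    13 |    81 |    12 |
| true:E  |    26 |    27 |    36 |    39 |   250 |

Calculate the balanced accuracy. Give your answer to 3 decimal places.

0.596

Balanced accuracy = mean of per-class recall.
  A: recall = 184/217 = 0.8479
  B: recall = 149/303 = 0.4917
  C: recall = 63/158 = 0.3987
  D: recall = 81/140 = 0.5786
  E: recall = 250/378 = 0.6614
Mean = (0.8479 + 0.4917 + 0.3987 + 0.5786 + 0.6614) / 5 = 0.596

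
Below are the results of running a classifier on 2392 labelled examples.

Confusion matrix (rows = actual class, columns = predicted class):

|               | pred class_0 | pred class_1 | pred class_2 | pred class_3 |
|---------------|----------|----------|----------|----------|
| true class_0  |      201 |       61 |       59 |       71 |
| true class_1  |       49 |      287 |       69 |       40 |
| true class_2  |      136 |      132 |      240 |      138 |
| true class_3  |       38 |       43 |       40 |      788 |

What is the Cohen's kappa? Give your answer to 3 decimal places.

0.491

Observed agreement pₒ = trace/N = 1516/2392 = 0.6338
Expected agreement pₑ = Σ (rowᵢ·colᵢ)/N² = (392·424 + 445·523 + 646·408 + 909·1037)/2392² = 0.2805
κ = (pₒ − pₑ)/(1 − pₑ) = (0.6338 − 0.2805)/(1 − 0.2805) = 0.491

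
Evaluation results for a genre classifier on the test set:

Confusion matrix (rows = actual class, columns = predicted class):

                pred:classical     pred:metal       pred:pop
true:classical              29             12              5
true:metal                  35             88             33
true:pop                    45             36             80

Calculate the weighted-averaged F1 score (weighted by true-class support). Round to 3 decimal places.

0.561

Per-class F1 score (2·TP/(2·TP+FP+FN)):
  classical: TP=29, FP=35+45=80, FN=12+5=17 → 58/155 = 0.3742
  metal: TP=88, FP=12+36=48, FN=35+33=68 → 176/292 = 0.6027
  pop: TP=80, FP=5+33=38, FN=45+36=81 → 160/279 = 0.5735
Weighted-F1 score = Σ (supportᵢ/N)·F1 scoreᵢ with N=363: (46/363)·0.3742 + (156/363)·0.6027 + (161/363)·0.5735 = 0.561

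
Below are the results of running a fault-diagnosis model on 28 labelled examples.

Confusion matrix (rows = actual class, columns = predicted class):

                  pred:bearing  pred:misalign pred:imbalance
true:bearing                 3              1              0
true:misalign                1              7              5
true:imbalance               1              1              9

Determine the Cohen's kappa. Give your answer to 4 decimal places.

0.4888

Observed agreement pₒ = trace/N = 19/28 = 0.67857
Expected agreement pₑ = Σ (rowᵢ·colᵢ)/N² = (4·5 + 13·9 + 11·14)/28² = 0.37117
κ = (pₒ − pₑ)/(1 − pₑ) = (0.67857 − 0.37117)/(1 − 0.37117) = 0.4888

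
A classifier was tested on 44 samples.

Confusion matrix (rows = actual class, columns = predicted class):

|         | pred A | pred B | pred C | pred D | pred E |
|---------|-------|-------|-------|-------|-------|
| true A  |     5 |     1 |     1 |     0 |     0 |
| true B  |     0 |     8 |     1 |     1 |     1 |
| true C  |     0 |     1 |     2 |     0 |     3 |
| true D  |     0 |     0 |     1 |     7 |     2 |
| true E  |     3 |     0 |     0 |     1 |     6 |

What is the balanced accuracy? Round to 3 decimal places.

0.615

Balanced accuracy = mean of per-class recall.
  A: recall = 5/7 = 0.7143
  B: recall = 8/11 = 0.7273
  C: recall = 2/6 = 0.3333
  D: recall = 7/10 = 0.7000
  E: recall = 6/10 = 0.6000
Mean = (0.7143 + 0.7273 + 0.3333 + 0.7000 + 0.6000) / 5 = 0.615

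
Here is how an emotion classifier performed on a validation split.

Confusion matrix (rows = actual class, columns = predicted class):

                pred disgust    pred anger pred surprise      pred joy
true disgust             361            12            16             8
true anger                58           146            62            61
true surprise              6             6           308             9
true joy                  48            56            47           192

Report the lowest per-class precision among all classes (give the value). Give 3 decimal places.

0.664

Per-class precision (TP/(TP+FP)):
  disgust: TP=361, FP=58+6+48=112 → 361/473 = 0.7632
  anger: TP=146, FP=12+6+56=74 → 146/220 = 0.6636
  surprise: TP=308, FP=16+62+47=125 → 308/433 = 0.7113
  joy: TP=192, FP=8+61+9=78 → 192/270 = 0.7111
Lowest is class 'anger' with precision = 0.664.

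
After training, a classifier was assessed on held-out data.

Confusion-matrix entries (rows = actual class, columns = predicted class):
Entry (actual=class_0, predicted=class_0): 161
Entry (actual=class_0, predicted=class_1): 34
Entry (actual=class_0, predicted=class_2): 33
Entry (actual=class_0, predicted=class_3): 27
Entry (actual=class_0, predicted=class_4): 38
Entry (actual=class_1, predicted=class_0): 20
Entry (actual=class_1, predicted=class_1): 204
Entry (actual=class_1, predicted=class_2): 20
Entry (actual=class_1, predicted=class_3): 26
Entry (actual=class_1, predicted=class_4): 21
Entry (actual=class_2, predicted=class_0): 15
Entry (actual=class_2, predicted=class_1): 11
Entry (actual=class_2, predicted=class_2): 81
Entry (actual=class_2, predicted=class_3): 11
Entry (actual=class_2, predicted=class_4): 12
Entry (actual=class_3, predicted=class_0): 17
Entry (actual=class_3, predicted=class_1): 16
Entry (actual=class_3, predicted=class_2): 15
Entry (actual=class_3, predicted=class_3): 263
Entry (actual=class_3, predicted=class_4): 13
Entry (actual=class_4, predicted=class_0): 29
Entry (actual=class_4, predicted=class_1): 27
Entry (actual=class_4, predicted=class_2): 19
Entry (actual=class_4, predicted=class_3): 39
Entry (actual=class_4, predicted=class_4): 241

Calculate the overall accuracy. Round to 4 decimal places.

0.6820

Accuracy = trace / total = (161+204+81+263+241=950) / 1393 = 950/1393 = 0.6820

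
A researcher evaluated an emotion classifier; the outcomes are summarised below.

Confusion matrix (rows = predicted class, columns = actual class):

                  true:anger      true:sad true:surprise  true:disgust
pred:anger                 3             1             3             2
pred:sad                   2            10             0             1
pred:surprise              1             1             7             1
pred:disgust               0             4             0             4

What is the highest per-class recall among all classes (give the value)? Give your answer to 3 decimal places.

0.700

Per-class recall (TP/(TP+FN)):
  anger: TP=3, FN=2+1+0=3 → 3/6 = 0.5000
  sad: TP=10, FN=1+1+4=6 → 10/16 = 0.6250
  surprise: TP=7, FN=3+0+0=3 → 7/10 = 0.7000
  disgust: TP=4, FN=2+1+1=4 → 4/8 = 0.5000
Highest is class 'surprise' with recall = 0.700.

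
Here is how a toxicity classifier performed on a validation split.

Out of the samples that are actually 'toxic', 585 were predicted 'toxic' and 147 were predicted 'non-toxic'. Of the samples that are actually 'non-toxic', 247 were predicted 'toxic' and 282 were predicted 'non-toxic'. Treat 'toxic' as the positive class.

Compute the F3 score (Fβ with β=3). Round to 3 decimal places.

0.788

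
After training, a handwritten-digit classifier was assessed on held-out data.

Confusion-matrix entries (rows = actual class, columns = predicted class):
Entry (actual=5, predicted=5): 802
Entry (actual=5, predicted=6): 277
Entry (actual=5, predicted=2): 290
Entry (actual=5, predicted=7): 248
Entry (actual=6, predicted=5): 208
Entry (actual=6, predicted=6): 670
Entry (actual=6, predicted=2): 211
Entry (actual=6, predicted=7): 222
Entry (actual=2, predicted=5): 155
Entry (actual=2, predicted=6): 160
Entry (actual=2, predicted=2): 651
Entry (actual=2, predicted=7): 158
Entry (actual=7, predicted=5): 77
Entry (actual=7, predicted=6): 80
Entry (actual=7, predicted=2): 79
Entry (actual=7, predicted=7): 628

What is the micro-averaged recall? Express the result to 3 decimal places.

Micro-averaging pools counts across classes: ΣTP=2751, ΣFP=2165, ΣFN=2165.
Micro-recall = TP/(TP+FN) on pooled counts = 0.560 (equals overall accuracy in single-label multiclass).

0.560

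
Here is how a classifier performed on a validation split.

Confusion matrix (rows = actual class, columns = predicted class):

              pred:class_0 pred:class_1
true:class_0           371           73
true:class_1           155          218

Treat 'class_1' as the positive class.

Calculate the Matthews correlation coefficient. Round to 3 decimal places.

MCC = (TP·TN − FP·FN) / √((TP+FP)(TP+FN)(TN+FP)(TN+FN))
Numerator = 218·371 − 73·155 = 69563
Denominator = √(291·373·444·526) = √25349566392 = 159215.4716
MCC = 69563 / 159215.4716 = 0.437

0.437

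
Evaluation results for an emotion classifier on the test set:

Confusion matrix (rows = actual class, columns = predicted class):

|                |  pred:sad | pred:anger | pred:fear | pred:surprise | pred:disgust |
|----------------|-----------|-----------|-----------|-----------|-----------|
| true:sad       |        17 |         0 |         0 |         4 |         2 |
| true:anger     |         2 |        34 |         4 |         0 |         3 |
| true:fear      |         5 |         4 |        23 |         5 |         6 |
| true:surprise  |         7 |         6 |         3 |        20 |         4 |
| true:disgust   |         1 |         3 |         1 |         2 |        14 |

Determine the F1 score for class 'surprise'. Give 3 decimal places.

One-vs-rest for 'surprise': TP = diagonal; FP = other classes predicted 'surprise'; FN = 'surprise' predicted as other.
F1 score = 2·TP/(2·TP+FP+FN).
surprise: TP=20, FP=4+0+5+2=11, FN=7+6+3+4=20 → 40/71 = 0.5634

0.563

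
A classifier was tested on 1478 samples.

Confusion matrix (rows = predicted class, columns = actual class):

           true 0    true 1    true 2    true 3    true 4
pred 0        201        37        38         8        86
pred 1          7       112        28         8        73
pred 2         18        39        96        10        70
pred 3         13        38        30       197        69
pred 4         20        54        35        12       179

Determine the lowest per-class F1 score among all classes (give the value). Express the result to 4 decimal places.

0.4174

Per-class F1 score (2·TP/(2·TP+FP+FN)):
  0: TP=201, FP=37+38+8+86=169, FN=7+18+13+20=58 → 402/629 = 0.63911
  1: TP=112, FP=7+28+8+73=116, FN=37+39+38+54=168 → 224/508 = 0.44094
  2: TP=96, FP=18+39+10+70=137, FN=38+28+30+35=131 → 192/460 = 0.41739
  3: TP=197, FP=13+38+30+69=150, FN=8+8+10+12=38 → 394/582 = 0.67698
  4: TP=179, FP=20+54+35+12=121, FN=86+73+70+69=298 → 358/777 = 0.46075
Lowest is class '2' with F1 score = 0.4174.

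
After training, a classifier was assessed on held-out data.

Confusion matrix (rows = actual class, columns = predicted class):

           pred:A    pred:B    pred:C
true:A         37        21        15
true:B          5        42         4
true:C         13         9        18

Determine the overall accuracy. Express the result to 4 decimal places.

Accuracy = trace / total = (37+42+18=97) / 164 = 97/164 = 0.5915

0.5915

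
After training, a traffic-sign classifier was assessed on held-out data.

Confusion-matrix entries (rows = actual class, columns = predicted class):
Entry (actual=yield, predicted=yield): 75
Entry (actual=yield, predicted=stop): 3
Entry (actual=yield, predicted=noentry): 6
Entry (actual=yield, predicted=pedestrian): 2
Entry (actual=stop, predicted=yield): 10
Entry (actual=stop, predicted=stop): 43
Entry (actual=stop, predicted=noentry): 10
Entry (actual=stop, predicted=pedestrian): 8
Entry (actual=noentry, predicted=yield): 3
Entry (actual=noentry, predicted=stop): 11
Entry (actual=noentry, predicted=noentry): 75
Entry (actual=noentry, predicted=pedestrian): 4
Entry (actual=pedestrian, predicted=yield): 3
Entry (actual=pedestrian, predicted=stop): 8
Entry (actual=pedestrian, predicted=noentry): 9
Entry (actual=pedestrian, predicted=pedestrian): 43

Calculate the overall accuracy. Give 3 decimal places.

Accuracy = trace / total = (75+43+75+43=236) / 313 = 236/313 = 0.754

0.754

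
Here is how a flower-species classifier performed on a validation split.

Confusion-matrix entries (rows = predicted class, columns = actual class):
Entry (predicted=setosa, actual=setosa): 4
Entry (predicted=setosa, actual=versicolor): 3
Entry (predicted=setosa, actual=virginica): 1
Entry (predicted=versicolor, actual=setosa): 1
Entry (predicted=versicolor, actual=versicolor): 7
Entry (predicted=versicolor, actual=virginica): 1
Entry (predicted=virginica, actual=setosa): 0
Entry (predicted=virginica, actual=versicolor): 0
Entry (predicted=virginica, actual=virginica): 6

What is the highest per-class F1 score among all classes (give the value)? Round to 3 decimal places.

0.857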